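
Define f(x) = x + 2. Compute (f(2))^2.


f(2) = 4
(4)^2 = 16

16


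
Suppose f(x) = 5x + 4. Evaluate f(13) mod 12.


f(13) = 69
69 mod 12 = 9

9


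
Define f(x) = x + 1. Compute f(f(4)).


f(4) = 5
f(5) = 6

6


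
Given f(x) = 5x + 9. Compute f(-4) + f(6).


f(-4) = -11
f(6) = 39
Sum = 28

28


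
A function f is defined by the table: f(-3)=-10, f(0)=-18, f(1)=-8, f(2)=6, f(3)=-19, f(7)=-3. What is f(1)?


Reading from the table at x = 1

-8


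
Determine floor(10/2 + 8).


13


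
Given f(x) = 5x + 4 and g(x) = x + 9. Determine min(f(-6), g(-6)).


f(-6) = -26
g(-6) = 3
min = -26

-26


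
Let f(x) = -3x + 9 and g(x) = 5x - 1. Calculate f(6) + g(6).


f(6) = -9
g(6) = 29
Sum = 20

20


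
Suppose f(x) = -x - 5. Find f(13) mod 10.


f(13) = -18
-18 mod 10 = 2

2


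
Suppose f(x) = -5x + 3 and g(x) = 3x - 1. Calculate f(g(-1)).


g(-1) = -4
f(-4) = 23

23


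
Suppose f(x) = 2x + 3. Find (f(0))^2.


f(0) = 3
(3)^2 = 9

9


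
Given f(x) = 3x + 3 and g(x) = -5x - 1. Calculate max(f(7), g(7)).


f(7) = 24
g(7) = -36
max = 24

24


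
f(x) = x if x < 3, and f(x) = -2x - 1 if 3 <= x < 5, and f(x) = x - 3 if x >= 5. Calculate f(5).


5 satisfies x >= 5
f(5) = 2

2


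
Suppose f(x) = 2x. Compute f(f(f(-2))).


f(-2) = -4
f(-4) = -8
f(-8) = -16

-16


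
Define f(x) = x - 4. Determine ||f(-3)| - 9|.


f(-3) = -7
|-7| = 7
|7 - 9| = 2

2


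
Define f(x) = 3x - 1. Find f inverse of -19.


-6


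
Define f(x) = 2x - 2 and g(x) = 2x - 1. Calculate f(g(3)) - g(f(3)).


f(g(3)) = 8
g(f(3)) = 7
Difference = 1

1


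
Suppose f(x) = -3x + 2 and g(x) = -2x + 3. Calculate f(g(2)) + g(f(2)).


f(g(2)) = 5
g(f(2)) = 11
Sum = 16

16


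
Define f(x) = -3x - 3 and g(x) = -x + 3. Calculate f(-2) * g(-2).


f(-2) = 3
g(-2) = 5
Product = 15

15


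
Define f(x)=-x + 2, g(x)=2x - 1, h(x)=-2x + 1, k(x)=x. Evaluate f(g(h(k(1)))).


k(1) = 1
h(1) = -1
g(-1) = -3
f(-3) = 5

5


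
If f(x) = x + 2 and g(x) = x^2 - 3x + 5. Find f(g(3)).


7


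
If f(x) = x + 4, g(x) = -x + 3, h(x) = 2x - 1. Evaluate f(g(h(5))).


h(5) = 9
g(9) = -6
f(-6) = -2

-2


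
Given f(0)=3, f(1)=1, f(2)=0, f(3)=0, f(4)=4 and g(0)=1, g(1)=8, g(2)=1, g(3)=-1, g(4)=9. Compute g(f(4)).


9


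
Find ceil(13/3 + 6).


13/3 = 4.3333
4.3333 + 6 = 10.3333
ceil(10.3333) = 11

11


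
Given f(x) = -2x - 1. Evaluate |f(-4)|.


7


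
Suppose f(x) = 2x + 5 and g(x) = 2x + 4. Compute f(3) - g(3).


1


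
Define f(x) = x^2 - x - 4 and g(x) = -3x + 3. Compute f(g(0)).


g(0) = 3
f(3) = 1*(3)^2 - 1*(3) - 4 = 2

2


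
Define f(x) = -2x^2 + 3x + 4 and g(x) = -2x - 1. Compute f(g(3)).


g(3) = -7
f(-7) = (-2)*(-7)^2 + 3*(-7) + 4 = -115

-115


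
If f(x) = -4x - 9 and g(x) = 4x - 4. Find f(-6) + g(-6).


f(-6) = 15
g(-6) = -28
Sum = -13

-13


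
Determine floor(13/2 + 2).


13/2 = 6.5
6.5 + 2 = 8.5
floor(8.5) = 8

8


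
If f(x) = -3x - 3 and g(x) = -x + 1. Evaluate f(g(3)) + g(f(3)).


f(g(3)) = 3
g(f(3)) = 13
Sum = 16

16


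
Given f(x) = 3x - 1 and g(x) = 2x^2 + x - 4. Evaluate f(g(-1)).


g(-1) = -3
f(-3) = -10

-10


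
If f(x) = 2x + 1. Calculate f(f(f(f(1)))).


f(1) = 3
f(3) = 7
f(7) = 15
f(15) = 31

31


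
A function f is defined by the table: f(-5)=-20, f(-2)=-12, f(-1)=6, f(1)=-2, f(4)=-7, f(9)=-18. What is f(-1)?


Reading from the table at x = -1

6


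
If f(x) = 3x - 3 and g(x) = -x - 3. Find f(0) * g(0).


f(0) = -3
g(0) = -3
Product = 9

9


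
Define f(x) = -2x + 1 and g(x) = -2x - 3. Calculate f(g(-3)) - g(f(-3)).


f(g(-3)) = -5
g(f(-3)) = -17
Difference = 12

12


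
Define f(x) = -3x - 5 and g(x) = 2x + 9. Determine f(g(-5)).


g(-5) = -1
f(-1) = -2

-2


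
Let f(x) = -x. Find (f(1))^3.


f(1) = -1
(-1)^3 = -1

-1


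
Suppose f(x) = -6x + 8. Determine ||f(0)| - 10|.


f(0) = 8
|8| = 8
|8 - 10| = 2

2


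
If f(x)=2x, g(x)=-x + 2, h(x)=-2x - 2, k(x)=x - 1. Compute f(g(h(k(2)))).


k(2) = 1
h(1) = -4
g(-4) = 6
f(6) = 12

12


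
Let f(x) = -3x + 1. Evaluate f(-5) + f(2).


f(-5) = 16
f(2) = -5
Sum = 11

11


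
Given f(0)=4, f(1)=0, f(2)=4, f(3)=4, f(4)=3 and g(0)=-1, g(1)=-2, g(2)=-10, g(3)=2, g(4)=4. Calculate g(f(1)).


f(1) = 0
g(0) = -1

-1


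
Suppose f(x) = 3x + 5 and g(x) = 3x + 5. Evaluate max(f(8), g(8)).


f(8) = 29
g(8) = 29
max = 29

29


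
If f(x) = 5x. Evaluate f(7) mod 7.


f(7) = 35
35 mod 7 = 0

0


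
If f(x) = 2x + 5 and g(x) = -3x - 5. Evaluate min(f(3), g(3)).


f(3) = 11
g(3) = -14
min = -14

-14


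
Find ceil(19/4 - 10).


19/4 = 4.75
4.75 - 10 = -5.25
ceil(-5.25) = -5

-5


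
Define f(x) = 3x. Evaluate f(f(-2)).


f(-2) = -6
f(-6) = -18

-18


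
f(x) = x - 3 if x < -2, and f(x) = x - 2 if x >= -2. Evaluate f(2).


2 satisfies x >= -2
f(2) = 0

0


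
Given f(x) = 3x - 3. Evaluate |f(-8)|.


f(-8) = -27
|-27| = 27

27


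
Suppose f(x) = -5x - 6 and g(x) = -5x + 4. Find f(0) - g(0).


-10


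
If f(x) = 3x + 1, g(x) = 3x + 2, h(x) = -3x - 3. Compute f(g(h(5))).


h(5) = -18
g(-18) = -52
f(-52) = -155

-155


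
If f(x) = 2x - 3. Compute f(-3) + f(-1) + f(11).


f(-3) = -9
f(-1) = -5
f(11) = 19
Sum = 5

5


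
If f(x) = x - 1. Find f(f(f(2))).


f(2) = 1
f(1) = 0
f(0) = -1

-1


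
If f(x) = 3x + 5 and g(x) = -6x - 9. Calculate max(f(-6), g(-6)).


f(-6) = -13
g(-6) = 27
max = 27

27


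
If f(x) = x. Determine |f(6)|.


6


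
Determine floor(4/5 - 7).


4/5 = 0.8
0.8 - 7 = -6.2
floor(-6.2) = -7

-7


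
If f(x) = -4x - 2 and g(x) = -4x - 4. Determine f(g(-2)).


-18


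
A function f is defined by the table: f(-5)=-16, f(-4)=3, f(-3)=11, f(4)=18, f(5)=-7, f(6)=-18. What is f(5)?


Reading from the table at x = 5

-7


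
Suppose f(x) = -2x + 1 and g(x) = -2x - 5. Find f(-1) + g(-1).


f(-1) = 3
g(-1) = -3
Sum = 0

0


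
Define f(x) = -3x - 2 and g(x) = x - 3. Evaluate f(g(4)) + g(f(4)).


f(g(4)) = -5
g(f(4)) = -17
Sum = -22

-22


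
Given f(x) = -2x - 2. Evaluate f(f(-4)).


-14


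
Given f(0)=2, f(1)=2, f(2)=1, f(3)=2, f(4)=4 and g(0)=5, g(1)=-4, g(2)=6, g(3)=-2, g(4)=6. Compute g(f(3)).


f(3) = 2
g(2) = 6

6


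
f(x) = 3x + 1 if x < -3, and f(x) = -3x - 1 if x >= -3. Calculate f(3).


-10


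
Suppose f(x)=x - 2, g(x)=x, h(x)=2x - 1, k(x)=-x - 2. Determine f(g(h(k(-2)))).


k(-2) = 0
h(0) = -1
g(-1) = -1
f(-1) = -3

-3


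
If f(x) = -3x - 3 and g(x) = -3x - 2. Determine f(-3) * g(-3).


f(-3) = 6
g(-3) = 7
Product = 42

42


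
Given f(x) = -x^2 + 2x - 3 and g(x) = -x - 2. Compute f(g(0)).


g(0) = -2
f(-2) = (-1)*(-2)^2 + 2*(-2) - 3 = -11

-11


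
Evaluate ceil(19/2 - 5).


19/2 = 9.5
9.5 - 5 = 4.5
ceil(4.5) = 5

5


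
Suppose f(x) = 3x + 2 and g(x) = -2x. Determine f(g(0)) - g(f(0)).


6


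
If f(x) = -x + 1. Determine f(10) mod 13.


f(10) = -9
-9 mod 13 = 4

4


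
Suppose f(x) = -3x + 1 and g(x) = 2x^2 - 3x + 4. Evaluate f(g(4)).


g(4) = 24
f(24) = -71

-71


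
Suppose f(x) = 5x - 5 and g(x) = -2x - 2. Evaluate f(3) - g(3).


f(3) = 10
g(3) = -8
Difference = 18

18


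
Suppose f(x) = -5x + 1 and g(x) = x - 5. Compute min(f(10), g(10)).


f(10) = -49
g(10) = 5
min = -49

-49


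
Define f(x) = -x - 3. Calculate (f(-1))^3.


-8


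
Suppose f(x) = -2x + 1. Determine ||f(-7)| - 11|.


f(-7) = 15
|15| = 15
|15 - 11| = 4

4


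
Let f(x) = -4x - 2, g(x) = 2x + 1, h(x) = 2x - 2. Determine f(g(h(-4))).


h(-4) = -10
g(-10) = -19
f(-19) = 74

74


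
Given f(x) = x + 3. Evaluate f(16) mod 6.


1


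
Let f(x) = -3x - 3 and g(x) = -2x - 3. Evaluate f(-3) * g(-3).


18


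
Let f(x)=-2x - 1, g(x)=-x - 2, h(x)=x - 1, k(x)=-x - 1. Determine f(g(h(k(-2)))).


k(-2) = 1
h(1) = 0
g(0) = -2
f(-2) = 3

3


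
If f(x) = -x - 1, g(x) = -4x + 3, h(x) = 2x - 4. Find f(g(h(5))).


20


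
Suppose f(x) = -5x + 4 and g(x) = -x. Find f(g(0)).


g(0) = 0
f(0) = 4

4


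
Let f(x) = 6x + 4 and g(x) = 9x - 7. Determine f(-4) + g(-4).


f(-4) = -20
g(-4) = -43
Sum = -63

-63


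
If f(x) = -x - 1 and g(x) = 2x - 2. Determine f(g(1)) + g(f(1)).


f(g(1)) = -1
g(f(1)) = -6
Sum = -7

-7


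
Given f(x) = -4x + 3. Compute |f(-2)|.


f(-2) = 11
|11| = 11

11


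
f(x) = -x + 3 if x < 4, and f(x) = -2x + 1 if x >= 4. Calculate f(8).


8 satisfies x >= 4
f(8) = -15

-15


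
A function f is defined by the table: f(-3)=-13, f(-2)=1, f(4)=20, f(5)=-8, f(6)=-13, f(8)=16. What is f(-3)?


Reading from the table at x = -3

-13


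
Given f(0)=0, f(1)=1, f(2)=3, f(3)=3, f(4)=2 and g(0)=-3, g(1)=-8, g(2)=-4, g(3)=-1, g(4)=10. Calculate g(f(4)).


f(4) = 2
g(2) = -4

-4


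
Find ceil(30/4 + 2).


30/4 = 7.5
7.5 + 2 = 9.5
ceil(9.5) = 10

10


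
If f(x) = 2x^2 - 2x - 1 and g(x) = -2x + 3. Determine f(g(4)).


g(4) = -5
f(-5) = 2*(-5)^2 - 2*(-5) - 1 = 59

59


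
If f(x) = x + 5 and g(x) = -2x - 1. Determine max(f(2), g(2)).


f(2) = 7
g(2) = -5
max = 7

7


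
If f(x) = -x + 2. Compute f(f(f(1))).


f(1) = 1
f(1) = 1
f(1) = 1

1


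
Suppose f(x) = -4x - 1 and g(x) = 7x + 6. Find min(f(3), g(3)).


f(3) = -13
g(3) = 27
min = -13

-13


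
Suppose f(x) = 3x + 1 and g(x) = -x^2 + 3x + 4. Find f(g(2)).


19


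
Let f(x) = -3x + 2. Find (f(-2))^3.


f(-2) = 8
(8)^3 = 512

512


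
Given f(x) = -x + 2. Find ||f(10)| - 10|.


f(10) = -8
|-8| = 8
|8 - 10| = 2

2


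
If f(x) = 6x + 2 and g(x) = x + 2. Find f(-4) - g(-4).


f(-4) = -22
g(-4) = -2
Difference = -20

-20


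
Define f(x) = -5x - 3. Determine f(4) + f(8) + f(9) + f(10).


f(4) = -23
f(8) = -43
f(9) = -48
f(10) = -53
Sum = -167

-167


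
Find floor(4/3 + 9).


10


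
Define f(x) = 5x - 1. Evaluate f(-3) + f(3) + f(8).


f(-3) = -16
f(3) = 14
f(8) = 39
Sum = 37

37


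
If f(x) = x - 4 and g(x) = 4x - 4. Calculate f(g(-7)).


g(-7) = -32
f(-32) = -36

-36


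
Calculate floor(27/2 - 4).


27/2 = 13.5
13.5 - 4 = 9.5
floor(9.5) = 9

9


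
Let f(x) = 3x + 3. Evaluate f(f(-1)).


3


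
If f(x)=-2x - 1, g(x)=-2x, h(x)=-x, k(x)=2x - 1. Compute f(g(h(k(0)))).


k(0) = -1
h(-1) = 1
g(1) = -2
f(-2) = 3

3


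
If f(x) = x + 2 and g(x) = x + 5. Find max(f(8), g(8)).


f(8) = 10
g(8) = 13
max = 13

13


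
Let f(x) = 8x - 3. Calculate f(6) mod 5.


0


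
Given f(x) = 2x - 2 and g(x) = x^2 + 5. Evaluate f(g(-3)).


g(-3) = 14
f(14) = 26

26


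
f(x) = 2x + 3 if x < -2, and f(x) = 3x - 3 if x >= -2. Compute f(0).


0 satisfies x >= -2
f(0) = -3

-3


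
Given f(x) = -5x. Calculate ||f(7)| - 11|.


f(7) = -35
|-35| = 35
|35 - 11| = 24

24


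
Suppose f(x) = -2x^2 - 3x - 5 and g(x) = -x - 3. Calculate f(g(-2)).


g(-2) = -1
f(-1) = (-2)*(-1)^2 - 3*(-1) - 5 = -4

-4


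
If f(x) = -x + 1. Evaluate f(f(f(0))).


f(0) = 1
f(1) = 0
f(0) = 1

1


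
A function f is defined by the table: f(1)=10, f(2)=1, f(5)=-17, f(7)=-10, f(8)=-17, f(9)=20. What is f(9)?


Reading from the table at x = 9

20


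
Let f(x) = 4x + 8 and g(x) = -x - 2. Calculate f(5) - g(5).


f(5) = 28
g(5) = -7
Difference = 35

35


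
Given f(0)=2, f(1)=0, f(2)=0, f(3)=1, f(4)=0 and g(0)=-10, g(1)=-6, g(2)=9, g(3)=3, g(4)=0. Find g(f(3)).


f(3) = 1
g(1) = -6

-6


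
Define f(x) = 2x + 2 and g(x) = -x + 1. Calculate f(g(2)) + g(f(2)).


f(g(2)) = 0
g(f(2)) = -5
Sum = -5

-5


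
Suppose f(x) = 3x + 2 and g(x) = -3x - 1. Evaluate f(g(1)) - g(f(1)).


f(g(1)) = -10
g(f(1)) = -16
Difference = 6

6


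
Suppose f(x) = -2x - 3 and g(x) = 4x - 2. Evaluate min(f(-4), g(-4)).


f(-4) = 5
g(-4) = -18
min = -18

-18


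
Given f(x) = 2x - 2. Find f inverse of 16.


Solve 2x - 2 = 16
x = (16 + 2) / 2 = 9

9


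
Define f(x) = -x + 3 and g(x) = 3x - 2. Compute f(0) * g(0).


f(0) = 3
g(0) = -2
Product = -6

-6


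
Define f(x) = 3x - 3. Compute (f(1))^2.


f(1) = 0
(0)^2 = 0

0


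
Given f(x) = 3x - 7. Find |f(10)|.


f(10) = 23
|23| = 23

23


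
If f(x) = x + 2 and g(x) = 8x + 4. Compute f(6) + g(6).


60


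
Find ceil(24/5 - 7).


-2


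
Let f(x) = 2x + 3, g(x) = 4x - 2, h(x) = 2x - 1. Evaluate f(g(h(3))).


h(3) = 5
g(5) = 18
f(18) = 39

39


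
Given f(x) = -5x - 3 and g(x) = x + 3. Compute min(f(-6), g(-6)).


f(-6) = 27
g(-6) = -3
min = -3

-3


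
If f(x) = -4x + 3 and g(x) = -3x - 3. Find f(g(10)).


g(10) = -33
f(-33) = 135

135


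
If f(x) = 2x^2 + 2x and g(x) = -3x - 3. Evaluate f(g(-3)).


g(-3) = 6
f(6) = 2*(6)^2 + 2*(6) = 84

84


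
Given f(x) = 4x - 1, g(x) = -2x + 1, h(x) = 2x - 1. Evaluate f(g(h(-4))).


h(-4) = -9
g(-9) = 19
f(19) = 75

75


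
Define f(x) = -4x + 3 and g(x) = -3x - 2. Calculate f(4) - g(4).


1


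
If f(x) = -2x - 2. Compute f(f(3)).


f(3) = -8
f(-8) = 14

14


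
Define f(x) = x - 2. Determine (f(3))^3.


f(3) = 1
(1)^3 = 1

1


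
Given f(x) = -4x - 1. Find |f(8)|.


f(8) = -33
|-33| = 33

33


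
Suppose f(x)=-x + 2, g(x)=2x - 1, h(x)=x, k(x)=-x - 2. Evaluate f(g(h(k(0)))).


k(0) = -2
h(-2) = -2
g(-2) = -5
f(-5) = 7

7


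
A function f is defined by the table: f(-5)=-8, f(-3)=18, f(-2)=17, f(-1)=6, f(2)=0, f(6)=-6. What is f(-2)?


Reading from the table at x = -2

17


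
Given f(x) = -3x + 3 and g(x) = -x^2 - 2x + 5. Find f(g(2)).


g(2) = -3
f(-3) = 12

12


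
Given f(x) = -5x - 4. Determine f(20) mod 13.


f(20) = -104
-104 mod 13 = 0

0


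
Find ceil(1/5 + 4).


5


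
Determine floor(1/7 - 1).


1/7 = 0.1429
0.1429 - 1 = -0.8571
floor(-0.8571) = -1

-1


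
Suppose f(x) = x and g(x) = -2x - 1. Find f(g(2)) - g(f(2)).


f(g(2)) = -5
g(f(2)) = -5
Difference = 0

0


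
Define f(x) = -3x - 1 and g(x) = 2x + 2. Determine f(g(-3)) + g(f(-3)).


f(g(-3)) = 11
g(f(-3)) = 18
Sum = 29

29


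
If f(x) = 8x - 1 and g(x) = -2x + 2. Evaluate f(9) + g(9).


f(9) = 71
g(9) = -16
Sum = 55

55


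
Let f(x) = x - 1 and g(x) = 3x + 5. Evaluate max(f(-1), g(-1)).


f(-1) = -2
g(-1) = 2
max = 2

2


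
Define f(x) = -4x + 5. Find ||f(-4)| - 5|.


f(-4) = 21
|21| = 21
|21 - 5| = 16

16


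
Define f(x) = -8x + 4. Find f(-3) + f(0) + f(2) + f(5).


-16


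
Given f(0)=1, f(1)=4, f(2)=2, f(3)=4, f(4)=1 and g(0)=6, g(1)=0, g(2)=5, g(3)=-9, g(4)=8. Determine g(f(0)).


0


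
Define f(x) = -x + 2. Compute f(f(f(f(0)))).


f(0) = 2
f(2) = 0
f(0) = 2
f(2) = 0

0


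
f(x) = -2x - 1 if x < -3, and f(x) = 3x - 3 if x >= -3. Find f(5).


12


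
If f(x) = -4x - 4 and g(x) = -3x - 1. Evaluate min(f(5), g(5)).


f(5) = -24
g(5) = -16
min = -24

-24


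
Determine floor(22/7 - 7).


22/7 = 3.1429
3.1429 - 7 = -3.8571
floor(-3.8571) = -4

-4


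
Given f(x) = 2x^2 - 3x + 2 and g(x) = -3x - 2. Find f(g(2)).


g(2) = -8
f(-8) = 2*(-8)^2 - 3*(-8) + 2 = 154

154


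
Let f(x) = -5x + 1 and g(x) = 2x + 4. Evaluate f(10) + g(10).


f(10) = -49
g(10) = 24
Sum = -25

-25


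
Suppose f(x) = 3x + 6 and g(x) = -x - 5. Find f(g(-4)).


g(-4) = -1
f(-1) = 3

3


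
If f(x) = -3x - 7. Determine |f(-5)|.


8


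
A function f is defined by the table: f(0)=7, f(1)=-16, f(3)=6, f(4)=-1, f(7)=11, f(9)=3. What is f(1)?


-16


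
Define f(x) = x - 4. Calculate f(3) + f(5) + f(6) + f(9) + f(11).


f(3) = -1
f(5) = 1
f(6) = 2
f(9) = 5
f(11) = 7
Sum = 14

14


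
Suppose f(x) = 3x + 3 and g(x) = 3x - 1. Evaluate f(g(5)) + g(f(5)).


f(g(5)) = 45
g(f(5)) = 53
Sum = 98

98


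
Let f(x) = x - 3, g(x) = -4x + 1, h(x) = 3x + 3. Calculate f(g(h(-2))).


h(-2) = -3
g(-3) = 13
f(13) = 10

10


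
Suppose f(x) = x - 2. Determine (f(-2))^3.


f(-2) = -4
(-4)^3 = -64

-64


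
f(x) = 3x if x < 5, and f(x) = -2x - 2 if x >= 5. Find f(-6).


-18


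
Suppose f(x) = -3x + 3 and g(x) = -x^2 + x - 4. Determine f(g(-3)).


51


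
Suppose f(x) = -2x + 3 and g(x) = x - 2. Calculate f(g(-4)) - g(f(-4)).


f(g(-4)) = 15
g(f(-4)) = 9
Difference = 6

6


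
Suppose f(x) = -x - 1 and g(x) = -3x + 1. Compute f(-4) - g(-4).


-10


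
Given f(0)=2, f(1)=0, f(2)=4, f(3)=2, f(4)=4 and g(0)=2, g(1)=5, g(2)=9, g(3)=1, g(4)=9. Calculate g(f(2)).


f(2) = 4
g(4) = 9

9


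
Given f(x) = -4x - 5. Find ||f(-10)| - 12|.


f(-10) = 35
|35| = 35
|35 - 12| = 23

23


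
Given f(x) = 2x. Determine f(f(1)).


f(1) = 2
f(2) = 4

4


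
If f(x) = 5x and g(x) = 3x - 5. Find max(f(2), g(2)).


f(2) = 10
g(2) = 1
max = 10

10


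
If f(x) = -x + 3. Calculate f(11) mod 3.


1


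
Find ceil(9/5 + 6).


9/5 = 1.8
1.8 + 6 = 7.8
ceil(7.8) = 8

8


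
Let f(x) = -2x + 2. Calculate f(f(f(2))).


f(2) = -2
f(-2) = 6
f(6) = -10

-10


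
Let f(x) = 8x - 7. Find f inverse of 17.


Solve 8x - 7 = 17
x = (17 + 7) / 8 = 3

3


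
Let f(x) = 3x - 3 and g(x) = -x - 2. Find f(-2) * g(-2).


f(-2) = -9
g(-2) = 0
Product = 0

0


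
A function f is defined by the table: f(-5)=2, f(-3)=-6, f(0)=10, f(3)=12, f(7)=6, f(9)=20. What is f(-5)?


Reading from the table at x = -5

2


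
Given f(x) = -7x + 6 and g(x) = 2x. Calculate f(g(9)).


g(9) = 18
f(18) = -120

-120


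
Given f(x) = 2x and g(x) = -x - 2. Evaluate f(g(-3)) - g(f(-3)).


-2


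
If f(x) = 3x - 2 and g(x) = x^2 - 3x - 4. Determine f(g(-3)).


g(-3) = 14
f(14) = 40

40


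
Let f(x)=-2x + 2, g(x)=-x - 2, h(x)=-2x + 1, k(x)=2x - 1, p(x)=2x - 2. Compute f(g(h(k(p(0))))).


p(0) = -2
k(-2) = -5
h(-5) = 11
g(11) = -13
f(-13) = 28

28


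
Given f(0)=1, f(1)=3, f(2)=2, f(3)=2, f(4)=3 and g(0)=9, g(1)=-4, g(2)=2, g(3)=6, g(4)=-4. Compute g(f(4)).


f(4) = 3
g(3) = 6

6


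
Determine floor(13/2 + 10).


13/2 = 6.5
6.5 + 10 = 16.5
floor(16.5) = 16

16


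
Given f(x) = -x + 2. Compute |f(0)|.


f(0) = 2
|2| = 2

2


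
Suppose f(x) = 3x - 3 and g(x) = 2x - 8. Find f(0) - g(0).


f(0) = -3
g(0) = -8
Difference = 5

5


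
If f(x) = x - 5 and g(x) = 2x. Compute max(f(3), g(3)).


f(3) = -2
g(3) = 6
max = 6

6


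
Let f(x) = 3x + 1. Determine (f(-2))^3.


f(-2) = -5
(-5)^3 = -125

-125


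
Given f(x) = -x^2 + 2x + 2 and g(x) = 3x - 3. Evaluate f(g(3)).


g(3) = 6
f(6) = (-1)*(6)^2 + 2*(6) + 2 = -22

-22


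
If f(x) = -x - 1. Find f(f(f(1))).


f(1) = -2
f(-2) = 1
f(1) = -2

-2


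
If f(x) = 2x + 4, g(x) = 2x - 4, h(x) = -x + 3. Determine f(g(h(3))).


h(3) = 0
g(0) = -4
f(-4) = -4

-4


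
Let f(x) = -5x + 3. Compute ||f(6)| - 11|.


f(6) = -27
|-27| = 27
|27 - 11| = 16

16


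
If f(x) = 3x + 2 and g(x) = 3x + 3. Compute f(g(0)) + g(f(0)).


f(g(0)) = 11
g(f(0)) = 9
Sum = 20

20


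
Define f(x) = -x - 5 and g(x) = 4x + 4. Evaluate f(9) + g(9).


f(9) = -14
g(9) = 40
Sum = 26

26


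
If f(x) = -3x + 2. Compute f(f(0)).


f(0) = 2
f(2) = -4

-4


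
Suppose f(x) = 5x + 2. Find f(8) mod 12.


f(8) = 42
42 mod 12 = 6

6


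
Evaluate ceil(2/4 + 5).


2/4 = 0.5
0.5 + 5 = 5.5
ceil(5.5) = 6

6


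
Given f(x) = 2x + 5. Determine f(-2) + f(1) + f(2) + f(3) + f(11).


f(-2) = 1
f(1) = 7
f(2) = 9
f(3) = 11
f(11) = 27
Sum = 55

55


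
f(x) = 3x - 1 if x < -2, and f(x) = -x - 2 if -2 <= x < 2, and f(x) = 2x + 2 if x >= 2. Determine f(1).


1 satisfies -2 <= x < 2
f(1) = -3

-3


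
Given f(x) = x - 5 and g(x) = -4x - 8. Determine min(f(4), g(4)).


f(4) = -1
g(4) = -24
min = -24

-24


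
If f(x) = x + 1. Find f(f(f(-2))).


f(-2) = -1
f(-1) = 0
f(0) = 1

1


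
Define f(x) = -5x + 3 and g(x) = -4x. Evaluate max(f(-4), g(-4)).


f(-4) = 23
g(-4) = 16
max = 23

23


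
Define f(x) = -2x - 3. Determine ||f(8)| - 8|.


f(8) = -19
|-19| = 19
|19 - 8| = 11

11


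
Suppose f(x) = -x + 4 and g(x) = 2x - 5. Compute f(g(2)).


g(2) = -1
f(-1) = 5

5


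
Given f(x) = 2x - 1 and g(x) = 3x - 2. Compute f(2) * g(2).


f(2) = 3
g(2) = 4
Product = 12

12


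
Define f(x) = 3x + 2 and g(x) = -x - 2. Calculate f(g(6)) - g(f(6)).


f(g(6)) = -22
g(f(6)) = -22
Difference = 0

0


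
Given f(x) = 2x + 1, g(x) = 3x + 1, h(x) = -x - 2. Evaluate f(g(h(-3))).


h(-3) = 1
g(1) = 4
f(4) = 9

9


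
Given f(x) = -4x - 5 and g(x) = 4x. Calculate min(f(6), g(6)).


f(6) = -29
g(6) = 24
min = -29

-29


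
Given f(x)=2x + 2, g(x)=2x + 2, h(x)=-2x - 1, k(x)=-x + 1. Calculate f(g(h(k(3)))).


k(3) = -2
h(-2) = 3
g(3) = 8
f(8) = 18

18


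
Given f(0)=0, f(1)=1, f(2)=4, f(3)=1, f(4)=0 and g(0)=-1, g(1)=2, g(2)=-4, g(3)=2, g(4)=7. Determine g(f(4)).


f(4) = 0
g(0) = -1

-1


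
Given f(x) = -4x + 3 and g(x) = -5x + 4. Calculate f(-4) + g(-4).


f(-4) = 19
g(-4) = 24
Sum = 43

43


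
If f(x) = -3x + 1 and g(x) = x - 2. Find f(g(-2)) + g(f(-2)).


f(g(-2)) = 13
g(f(-2)) = 5
Sum = 18

18


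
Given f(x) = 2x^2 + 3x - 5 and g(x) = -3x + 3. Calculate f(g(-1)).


g(-1) = 6
f(6) = 2*(6)^2 + 3*(6) - 5 = 85

85


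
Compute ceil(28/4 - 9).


28/4 = 7
7 - 9 = -2
ceil(-2) = -2

-2


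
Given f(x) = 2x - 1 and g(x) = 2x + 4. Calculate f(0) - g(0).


f(0) = -1
g(0) = 4
Difference = -5

-5


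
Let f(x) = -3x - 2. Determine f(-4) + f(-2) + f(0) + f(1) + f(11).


f(-4) = 10
f(-2) = 4
f(0) = -2
f(1) = -5
f(11) = -35
Sum = -28

-28


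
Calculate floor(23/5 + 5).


23/5 = 4.6
4.6 + 5 = 9.6
floor(9.6) = 9

9


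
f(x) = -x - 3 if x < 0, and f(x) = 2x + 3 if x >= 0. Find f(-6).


3


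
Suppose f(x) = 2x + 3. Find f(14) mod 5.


f(14) = 31
31 mod 5 = 1

1


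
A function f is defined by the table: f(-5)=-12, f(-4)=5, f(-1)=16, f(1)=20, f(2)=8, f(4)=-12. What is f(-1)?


16


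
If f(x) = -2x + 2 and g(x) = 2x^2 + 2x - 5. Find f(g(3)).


g(3) = 19
f(19) = -36

-36


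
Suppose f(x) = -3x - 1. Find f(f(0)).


2


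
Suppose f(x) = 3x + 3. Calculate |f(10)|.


f(10) = 33
|33| = 33

33


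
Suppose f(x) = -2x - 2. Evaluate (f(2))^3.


-216


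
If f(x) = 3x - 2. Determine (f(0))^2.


f(0) = -2
(-2)^2 = 4

4


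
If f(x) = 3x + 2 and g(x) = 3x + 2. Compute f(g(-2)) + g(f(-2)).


f(g(-2)) = -10
g(f(-2)) = -10
Sum = -20

-20


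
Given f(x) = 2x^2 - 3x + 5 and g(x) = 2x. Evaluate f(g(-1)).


19


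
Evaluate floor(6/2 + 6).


6/2 = 3
3 + 6 = 9
floor(9) = 9

9


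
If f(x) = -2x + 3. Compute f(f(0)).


f(0) = 3
f(3) = -3

-3


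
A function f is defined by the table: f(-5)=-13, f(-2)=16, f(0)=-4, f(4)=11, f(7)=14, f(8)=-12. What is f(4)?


Reading from the table at x = 4

11


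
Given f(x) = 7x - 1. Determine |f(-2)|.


f(-2) = -15
|-15| = 15

15


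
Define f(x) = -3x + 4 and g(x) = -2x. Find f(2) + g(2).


f(2) = -2
g(2) = -4
Sum = -6

-6


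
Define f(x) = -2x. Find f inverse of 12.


Solve -2x = 12
x = (12) / (-2) = -6

-6


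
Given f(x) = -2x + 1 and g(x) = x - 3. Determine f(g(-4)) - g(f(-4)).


9


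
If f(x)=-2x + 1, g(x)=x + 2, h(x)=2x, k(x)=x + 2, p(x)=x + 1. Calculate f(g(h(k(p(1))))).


-19


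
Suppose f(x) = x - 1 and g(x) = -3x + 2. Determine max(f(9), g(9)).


f(9) = 8
g(9) = -25
max = 8

8


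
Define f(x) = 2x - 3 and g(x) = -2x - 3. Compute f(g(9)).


g(9) = -21
f(-21) = -45

-45


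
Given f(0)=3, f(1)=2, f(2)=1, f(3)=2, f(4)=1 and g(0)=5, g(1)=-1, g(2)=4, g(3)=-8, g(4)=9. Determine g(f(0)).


f(0) = 3
g(3) = -8

-8


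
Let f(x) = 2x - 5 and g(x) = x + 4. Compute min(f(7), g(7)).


9


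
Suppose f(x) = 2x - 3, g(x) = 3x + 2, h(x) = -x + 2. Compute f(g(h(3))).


h(3) = -1
g(-1) = -1
f(-1) = -5

-5


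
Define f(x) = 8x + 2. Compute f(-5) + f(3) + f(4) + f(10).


f(-5) = -38
f(3) = 26
f(4) = 34
f(10) = 82
Sum = 104

104


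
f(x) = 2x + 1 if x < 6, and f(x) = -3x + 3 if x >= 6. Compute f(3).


3 satisfies x < 6
f(3) = 7

7


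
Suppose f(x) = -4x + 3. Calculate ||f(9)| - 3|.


f(9) = -33
|-33| = 33
|33 - 3| = 30

30


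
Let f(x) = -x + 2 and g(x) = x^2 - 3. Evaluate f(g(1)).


g(1) = -2
f(-2) = 4

4


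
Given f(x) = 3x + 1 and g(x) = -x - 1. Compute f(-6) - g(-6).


-22


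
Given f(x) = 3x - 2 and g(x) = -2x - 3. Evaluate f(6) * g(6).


f(6) = 16
g(6) = -15
Product = -240

-240


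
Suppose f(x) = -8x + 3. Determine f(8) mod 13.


4


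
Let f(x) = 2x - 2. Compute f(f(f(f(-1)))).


f(-1) = -4
f(-4) = -10
f(-10) = -22
f(-22) = -46

-46


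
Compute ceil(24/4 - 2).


24/4 = 6
6 - 2 = 4
ceil(4) = 4

4


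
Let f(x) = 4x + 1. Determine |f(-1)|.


f(-1) = -3
|-3| = 3

3


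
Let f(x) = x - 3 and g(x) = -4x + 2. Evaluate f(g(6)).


g(6) = -22
f(-22) = -25

-25


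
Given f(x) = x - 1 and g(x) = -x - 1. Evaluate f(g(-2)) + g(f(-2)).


f(g(-2)) = 0
g(f(-2)) = 2
Sum = 2

2


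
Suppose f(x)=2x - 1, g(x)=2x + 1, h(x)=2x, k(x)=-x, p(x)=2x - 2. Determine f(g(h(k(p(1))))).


p(1) = 0
k(0) = 0
h(0) = 0
g(0) = 1
f(1) = 1

1


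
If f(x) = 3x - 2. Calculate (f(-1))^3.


f(-1) = -5
(-5)^3 = -125

-125


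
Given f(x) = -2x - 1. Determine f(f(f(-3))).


f(-3) = 5
f(5) = -11
f(-11) = 21

21


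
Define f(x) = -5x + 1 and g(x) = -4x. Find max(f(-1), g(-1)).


6


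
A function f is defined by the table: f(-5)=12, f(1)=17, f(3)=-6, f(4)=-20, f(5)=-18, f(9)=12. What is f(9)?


Reading from the table at x = 9

12


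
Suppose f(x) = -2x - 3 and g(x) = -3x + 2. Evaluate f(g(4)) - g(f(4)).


f(g(4)) = 17
g(f(4)) = 35
Difference = -18

-18


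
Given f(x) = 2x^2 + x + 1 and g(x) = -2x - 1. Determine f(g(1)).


g(1) = -3
f(-3) = 2*(-3)^2 + 1*(-3) + 1 = 16

16


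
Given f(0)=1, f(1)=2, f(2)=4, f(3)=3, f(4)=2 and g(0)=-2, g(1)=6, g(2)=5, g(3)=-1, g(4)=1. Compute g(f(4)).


f(4) = 2
g(2) = 5

5


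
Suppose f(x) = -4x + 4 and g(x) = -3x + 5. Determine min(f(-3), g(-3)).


f(-3) = 16
g(-3) = 14
min = 14

14


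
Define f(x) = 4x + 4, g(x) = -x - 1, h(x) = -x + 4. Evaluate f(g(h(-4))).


h(-4) = 8
g(8) = -9
f(-9) = -32

-32


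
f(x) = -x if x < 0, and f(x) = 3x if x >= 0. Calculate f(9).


9 satisfies x >= 0
f(9) = 27

27


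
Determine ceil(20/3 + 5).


20/3 = 6.6667
6.6667 + 5 = 11.6667
ceil(11.6667) = 12

12


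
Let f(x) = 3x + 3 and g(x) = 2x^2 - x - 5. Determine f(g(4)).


72


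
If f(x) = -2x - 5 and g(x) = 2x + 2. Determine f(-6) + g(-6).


f(-6) = 7
g(-6) = -10
Sum = -3

-3


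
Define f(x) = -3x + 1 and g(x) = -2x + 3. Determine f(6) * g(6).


f(6) = -17
g(6) = -9
Product = 153

153


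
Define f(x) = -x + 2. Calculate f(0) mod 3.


f(0) = 2
2 mod 3 = 2

2


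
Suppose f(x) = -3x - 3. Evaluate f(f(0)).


f(0) = -3
f(-3) = 6

6


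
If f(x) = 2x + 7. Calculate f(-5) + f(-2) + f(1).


f(-5) = -3
f(-2) = 3
f(1) = 9
Sum = 9

9


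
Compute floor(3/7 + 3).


3/7 = 0.4286
0.4286 + 3 = 3.4286
floor(3.4286) = 3

3


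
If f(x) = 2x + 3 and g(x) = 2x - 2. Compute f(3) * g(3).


36


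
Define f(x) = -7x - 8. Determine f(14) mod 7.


f(14) = -106
-106 mod 7 = 6

6


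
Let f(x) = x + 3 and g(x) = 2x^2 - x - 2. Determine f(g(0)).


g(0) = -2
f(-2) = 1

1


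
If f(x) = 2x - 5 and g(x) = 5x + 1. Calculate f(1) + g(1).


f(1) = -3
g(1) = 6
Sum = 3

3


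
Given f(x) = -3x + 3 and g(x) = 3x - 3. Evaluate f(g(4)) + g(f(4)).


f(g(4)) = -24
g(f(4)) = -30
Sum = -54

-54


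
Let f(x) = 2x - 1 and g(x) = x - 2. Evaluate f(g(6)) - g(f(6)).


f(g(6)) = 7
g(f(6)) = 9
Difference = -2

-2


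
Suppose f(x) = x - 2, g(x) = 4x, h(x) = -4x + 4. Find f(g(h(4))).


-50


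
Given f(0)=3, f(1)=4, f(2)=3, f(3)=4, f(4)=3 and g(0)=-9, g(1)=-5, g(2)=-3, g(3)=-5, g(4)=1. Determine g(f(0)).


f(0) = 3
g(3) = -5

-5


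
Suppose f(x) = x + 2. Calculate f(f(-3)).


f(-3) = -1
f(-1) = 1

1


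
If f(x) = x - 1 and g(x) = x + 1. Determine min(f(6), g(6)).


f(6) = 5
g(6) = 7
min = 5

5


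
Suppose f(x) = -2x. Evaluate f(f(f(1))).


f(1) = -2
f(-2) = 4
f(4) = -8

-8


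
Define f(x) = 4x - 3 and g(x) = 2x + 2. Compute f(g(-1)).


g(-1) = 0
f(0) = -3

-3


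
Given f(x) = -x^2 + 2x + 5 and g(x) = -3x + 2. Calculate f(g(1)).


2


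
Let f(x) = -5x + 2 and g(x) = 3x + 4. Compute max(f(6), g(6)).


f(6) = -28
g(6) = 22
max = 22

22


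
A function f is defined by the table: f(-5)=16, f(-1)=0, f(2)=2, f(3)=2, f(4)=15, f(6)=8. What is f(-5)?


Reading from the table at x = -5

16


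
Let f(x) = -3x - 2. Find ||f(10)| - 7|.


25


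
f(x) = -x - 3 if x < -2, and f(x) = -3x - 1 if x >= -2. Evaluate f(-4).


-4 satisfies x < -2
f(-4) = 1

1


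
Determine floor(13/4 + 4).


7


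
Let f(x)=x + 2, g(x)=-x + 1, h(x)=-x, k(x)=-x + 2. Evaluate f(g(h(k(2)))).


k(2) = 0
h(0) = 0
g(0) = 1
f(1) = 3

3


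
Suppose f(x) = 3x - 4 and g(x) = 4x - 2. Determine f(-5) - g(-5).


f(-5) = -19
g(-5) = -22
Difference = 3

3


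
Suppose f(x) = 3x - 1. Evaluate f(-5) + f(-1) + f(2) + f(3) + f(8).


f(-5) = -16
f(-1) = -4
f(2) = 5
f(3) = 8
f(8) = 23
Sum = 16

16


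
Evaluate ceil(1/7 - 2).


1/7 = 0.1429
0.1429 - 2 = -1.8571
ceil(-1.8571) = -1

-1


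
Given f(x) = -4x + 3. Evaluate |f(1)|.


f(1) = -1
|-1| = 1

1


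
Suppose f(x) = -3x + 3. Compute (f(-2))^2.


f(-2) = 9
(9)^2 = 81

81


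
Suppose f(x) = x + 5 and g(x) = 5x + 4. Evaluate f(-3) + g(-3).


f(-3) = 2
g(-3) = -11
Sum = -9

-9


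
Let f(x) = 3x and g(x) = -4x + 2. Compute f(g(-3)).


g(-3) = 14
f(14) = 42

42


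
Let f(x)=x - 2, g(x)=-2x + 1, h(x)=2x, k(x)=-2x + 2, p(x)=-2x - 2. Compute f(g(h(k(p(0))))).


p(0) = -2
k(-2) = 6
h(6) = 12
g(12) = -23
f(-23) = -25

-25


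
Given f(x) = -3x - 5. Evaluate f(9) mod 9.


4


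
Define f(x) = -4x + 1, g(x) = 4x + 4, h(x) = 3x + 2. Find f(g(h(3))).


-191


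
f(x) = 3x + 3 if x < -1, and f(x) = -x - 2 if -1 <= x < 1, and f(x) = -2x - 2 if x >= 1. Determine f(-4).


-4 satisfies x < -1
f(-4) = -9

-9


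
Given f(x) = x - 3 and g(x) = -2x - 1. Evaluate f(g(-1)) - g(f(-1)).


f(g(-1)) = -2
g(f(-1)) = 7
Difference = -9

-9


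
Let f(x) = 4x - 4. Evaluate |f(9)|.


f(9) = 32
|32| = 32

32


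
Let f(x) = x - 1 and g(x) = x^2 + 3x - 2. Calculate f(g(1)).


1


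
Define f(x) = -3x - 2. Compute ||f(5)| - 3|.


f(5) = -17
|-17| = 17
|17 - 3| = 14

14


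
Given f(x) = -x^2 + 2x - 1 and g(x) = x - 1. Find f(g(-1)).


g(-1) = -2
f(-2) = (-1)*(-2)^2 + 2*(-2) - 1 = -9

-9


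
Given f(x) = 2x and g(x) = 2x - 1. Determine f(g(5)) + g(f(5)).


f(g(5)) = 18
g(f(5)) = 19
Sum = 37

37


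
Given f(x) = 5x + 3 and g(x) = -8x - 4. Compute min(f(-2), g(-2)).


f(-2) = -7
g(-2) = 12
min = -7

-7


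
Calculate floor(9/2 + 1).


5


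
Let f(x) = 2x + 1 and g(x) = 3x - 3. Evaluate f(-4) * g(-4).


f(-4) = -7
g(-4) = -15
Product = 105

105


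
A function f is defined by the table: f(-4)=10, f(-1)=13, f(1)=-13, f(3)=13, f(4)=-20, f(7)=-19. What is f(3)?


Reading from the table at x = 3

13


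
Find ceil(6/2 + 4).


7


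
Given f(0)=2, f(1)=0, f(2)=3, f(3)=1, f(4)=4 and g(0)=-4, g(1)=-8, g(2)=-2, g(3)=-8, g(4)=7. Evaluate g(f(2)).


-8


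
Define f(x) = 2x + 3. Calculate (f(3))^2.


81


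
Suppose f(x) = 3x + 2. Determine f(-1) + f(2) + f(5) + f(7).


47


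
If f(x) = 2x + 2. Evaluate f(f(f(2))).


f(2) = 6
f(6) = 14
f(14) = 30

30


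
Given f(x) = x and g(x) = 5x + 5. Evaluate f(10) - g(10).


-45


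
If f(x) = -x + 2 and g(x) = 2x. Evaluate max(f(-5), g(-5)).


f(-5) = 7
g(-5) = -10
max = 7

7


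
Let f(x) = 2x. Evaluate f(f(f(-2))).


f(-2) = -4
f(-4) = -8
f(-8) = -16

-16


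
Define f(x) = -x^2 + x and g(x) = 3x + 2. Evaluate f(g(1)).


g(1) = 5
f(5) = (-1)*(5)^2 + 1*(5) = -20

-20


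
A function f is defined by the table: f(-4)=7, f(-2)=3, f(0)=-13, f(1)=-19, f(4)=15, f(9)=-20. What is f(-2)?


Reading from the table at x = -2

3


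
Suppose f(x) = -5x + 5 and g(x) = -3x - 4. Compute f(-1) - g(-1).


11


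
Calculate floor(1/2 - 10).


1/2 = 0.5
0.5 - 10 = -9.5
floor(-9.5) = -10

-10


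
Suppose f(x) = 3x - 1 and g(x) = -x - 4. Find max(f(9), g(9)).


f(9) = 26
g(9) = -13
max = 26

26


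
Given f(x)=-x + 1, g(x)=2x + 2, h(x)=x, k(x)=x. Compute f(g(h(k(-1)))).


k(-1) = -1
h(-1) = -1
g(-1) = 0
f(0) = 1

1


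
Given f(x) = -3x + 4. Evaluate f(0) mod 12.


f(0) = 4
4 mod 12 = 4

4


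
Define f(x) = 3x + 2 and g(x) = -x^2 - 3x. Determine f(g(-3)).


2


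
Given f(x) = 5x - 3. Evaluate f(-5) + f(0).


f(-5) = -28
f(0) = -3
Sum = -31

-31


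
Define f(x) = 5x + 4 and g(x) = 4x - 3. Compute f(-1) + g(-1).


f(-1) = -1
g(-1) = -7
Sum = -8

-8


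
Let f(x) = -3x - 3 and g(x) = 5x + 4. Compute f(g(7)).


g(7) = 39
f(39) = -120

-120


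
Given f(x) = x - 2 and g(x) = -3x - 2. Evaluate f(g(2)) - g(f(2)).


f(g(2)) = -10
g(f(2)) = -2
Difference = -8

-8


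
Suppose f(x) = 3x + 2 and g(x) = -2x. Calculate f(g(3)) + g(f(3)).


-38


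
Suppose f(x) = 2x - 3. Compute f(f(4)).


f(4) = 5
f(5) = 7

7


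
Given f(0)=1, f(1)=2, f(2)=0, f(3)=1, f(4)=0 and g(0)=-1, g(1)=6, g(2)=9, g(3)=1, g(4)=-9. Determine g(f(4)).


f(4) = 0
g(0) = -1

-1


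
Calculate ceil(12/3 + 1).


12/3 = 4
4 + 1 = 5
ceil(5) = 5

5


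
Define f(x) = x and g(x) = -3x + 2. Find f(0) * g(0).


f(0) = 0
g(0) = 2
Product = 0

0


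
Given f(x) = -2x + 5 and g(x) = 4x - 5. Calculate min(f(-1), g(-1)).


f(-1) = 7
g(-1) = -9
min = -9

-9


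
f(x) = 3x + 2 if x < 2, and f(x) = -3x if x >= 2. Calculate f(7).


7 satisfies x >= 2
f(7) = -21

-21


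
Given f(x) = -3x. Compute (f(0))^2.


f(0) = 0
(0)^2 = 0

0


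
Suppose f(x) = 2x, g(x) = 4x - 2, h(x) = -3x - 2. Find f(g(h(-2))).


28


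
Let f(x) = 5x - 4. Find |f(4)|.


f(4) = 16
|16| = 16

16


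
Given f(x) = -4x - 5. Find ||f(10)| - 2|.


43


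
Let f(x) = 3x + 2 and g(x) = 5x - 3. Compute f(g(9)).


g(9) = 42
f(42) = 128

128


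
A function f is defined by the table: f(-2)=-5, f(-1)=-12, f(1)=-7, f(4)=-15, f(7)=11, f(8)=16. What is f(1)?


Reading from the table at x = 1

-7


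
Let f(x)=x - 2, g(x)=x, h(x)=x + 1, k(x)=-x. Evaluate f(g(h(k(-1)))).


k(-1) = 1
h(1) = 2
g(2) = 2
f(2) = 0

0


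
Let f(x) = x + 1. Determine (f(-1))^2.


f(-1) = 0
(0)^2 = 0

0


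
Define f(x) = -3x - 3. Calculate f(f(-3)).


f(-3) = 6
f(6) = -21

-21


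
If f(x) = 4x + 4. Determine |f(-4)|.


f(-4) = -12
|-12| = 12

12


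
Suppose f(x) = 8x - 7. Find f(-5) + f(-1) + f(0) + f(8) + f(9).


f(-5) = -47
f(-1) = -15
f(0) = -7
f(8) = 57
f(9) = 65
Sum = 53

53


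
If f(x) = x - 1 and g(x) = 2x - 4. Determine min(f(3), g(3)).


f(3) = 2
g(3) = 2
min = 2

2


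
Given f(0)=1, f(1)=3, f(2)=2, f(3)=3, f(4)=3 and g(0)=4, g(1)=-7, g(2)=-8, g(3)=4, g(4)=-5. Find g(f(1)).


4


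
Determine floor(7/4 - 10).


7/4 = 1.75
1.75 - 10 = -8.25
floor(-8.25) = -9

-9


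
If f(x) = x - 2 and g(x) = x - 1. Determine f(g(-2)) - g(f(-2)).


f(g(-2)) = -5
g(f(-2)) = -5
Difference = 0

0


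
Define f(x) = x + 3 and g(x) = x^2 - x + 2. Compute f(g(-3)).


g(-3) = 14
f(14) = 17

17


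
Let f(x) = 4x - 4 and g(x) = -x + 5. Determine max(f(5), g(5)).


16


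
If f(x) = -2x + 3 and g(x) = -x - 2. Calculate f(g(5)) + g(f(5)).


f(g(5)) = 17
g(f(5)) = 5
Sum = 22

22


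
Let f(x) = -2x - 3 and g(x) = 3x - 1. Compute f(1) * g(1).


f(1) = -5
g(1) = 2
Product = -10

-10


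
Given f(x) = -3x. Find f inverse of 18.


Solve -3x = 18
x = (18) / (-3) = -6

-6


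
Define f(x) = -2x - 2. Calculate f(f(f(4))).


f(4) = -10
f(-10) = 18
f(18) = -38

-38


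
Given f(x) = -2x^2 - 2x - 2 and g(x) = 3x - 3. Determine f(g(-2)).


g(-2) = -9
f(-9) = (-2)*(-9)^2 - 2*(-9) - 2 = -146

-146


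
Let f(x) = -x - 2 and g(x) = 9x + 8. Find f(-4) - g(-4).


f(-4) = 2
g(-4) = -28
Difference = 30

30


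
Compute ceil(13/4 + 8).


13/4 = 3.25
3.25 + 8 = 11.25
ceil(11.25) = 12

12


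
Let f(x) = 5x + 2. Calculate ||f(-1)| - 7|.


4


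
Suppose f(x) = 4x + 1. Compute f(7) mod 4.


1


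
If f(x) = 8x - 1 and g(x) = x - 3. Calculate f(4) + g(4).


32


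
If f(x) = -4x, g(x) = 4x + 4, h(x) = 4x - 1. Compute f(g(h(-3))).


192


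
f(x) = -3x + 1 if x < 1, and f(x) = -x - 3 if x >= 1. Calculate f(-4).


-4 satisfies x < 1
f(-4) = 13

13


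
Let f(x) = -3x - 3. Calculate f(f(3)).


f(3) = -12
f(-12) = 33

33


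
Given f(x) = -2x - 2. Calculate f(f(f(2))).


f(2) = -6
f(-6) = 10
f(10) = -22

-22


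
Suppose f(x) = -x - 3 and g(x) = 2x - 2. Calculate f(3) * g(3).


f(3) = -6
g(3) = 4
Product = -24

-24


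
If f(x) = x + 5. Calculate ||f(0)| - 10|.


f(0) = 5
|5| = 5
|5 - 10| = 5

5


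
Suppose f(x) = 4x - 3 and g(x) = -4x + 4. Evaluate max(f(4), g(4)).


f(4) = 13
g(4) = -12
max = 13

13


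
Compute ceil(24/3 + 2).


24/3 = 8
8 + 2 = 10
ceil(10) = 10

10


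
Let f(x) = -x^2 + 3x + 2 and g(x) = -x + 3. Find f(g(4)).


g(4) = -1
f(-1) = (-1)*(-1)^2 + 3*(-1) + 2 = -2

-2


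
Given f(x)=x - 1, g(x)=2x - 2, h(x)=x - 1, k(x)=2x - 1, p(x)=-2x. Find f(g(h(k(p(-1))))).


p(-1) = 2
k(2) = 3
h(3) = 2
g(2) = 2
f(2) = 1

1


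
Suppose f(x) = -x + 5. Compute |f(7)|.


f(7) = -2
|-2| = 2

2


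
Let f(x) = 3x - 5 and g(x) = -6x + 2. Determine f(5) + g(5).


f(5) = 10
g(5) = -28
Sum = -18

-18


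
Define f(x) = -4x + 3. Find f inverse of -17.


5


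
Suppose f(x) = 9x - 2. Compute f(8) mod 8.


6


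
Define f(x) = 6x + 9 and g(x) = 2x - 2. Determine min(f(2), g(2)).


f(2) = 21
g(2) = 2
min = 2

2


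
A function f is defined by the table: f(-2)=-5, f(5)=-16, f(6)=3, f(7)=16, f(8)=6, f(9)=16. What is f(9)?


Reading from the table at x = 9

16


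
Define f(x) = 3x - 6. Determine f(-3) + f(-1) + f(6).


f(-3) = -15
f(-1) = -9
f(6) = 12
Sum = -12

-12


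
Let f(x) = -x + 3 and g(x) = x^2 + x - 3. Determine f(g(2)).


g(2) = 3
f(3) = 0

0


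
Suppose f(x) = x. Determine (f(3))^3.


f(3) = 3
(3)^3 = 27

27


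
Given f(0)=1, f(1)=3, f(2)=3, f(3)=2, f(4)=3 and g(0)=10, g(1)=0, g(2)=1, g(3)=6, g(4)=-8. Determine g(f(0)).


f(0) = 1
g(1) = 0

0


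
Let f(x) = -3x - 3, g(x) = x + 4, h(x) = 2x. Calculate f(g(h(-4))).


9
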